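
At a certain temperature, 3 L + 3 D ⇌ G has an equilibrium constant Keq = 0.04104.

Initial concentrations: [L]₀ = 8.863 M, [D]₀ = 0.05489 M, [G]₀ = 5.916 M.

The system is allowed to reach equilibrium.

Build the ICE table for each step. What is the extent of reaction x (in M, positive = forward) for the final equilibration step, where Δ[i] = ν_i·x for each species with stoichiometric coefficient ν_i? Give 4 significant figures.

Q₀ = 51.38 vs Keq = 0.04104 ⇒ Q>K, reverse
Step 1:
                    L           D           G
  init          8.863     0.05489       5.916
  Δ            0.4998      0.4998     -0.1666
  eq            9.363      0.5547       5.749
  solve Keq expr → x = -0.1666; check Q = 0.04104

x = -0.1666 M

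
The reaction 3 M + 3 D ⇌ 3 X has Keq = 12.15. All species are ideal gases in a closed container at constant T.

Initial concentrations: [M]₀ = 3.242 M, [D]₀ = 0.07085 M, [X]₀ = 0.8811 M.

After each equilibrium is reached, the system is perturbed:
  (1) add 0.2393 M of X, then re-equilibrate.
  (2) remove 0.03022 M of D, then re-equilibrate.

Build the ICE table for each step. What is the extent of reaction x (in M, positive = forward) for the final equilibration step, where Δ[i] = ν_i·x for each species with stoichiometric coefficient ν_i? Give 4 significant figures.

x = -0.008596 M

Q₀ = 56.44 vs Keq = 12.15 ⇒ Q>K, reverse
Step 1:
                  M         D         X
  Initial     3.242   0.07085    0.8811
  Change    0.04054   0.04054  -0.04054
  Equil       3.283    0.1114    0.8406
  solve Keq expr → x = -0.01351; check Q = 12.15
Then add 0.2393 M of X.
Step 2:
                  M         D         X
  Initial     3.283    0.1114      1.08
  Change      0.027     0.027    -0.027
  Equil        3.31    0.1384     1.053
  solve Keq expr → x = -0.008998; check Q = 12.15
Then remove 0.03022 M of D.
Step 3:
                  M         D         X
  Initial      3.31    0.1082     1.053
  Change    0.02579   0.02579  -0.02579
  Equil       3.335    0.1339     1.027
  solve Keq expr → x = -0.008596; check Q = 12.15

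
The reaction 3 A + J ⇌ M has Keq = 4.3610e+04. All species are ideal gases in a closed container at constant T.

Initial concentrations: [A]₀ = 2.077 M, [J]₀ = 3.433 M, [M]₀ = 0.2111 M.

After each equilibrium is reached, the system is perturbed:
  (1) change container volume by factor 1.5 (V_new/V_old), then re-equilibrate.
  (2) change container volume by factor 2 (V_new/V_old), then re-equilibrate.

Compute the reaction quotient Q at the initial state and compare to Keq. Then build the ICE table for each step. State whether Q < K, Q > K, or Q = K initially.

Q₀ = 0.006863 vs Keq = 4.3610e+04 ⇒ Q<K, forward
Step 1:
                  A         J         M
  Initial     2.077     3.433    0.2111
  Change     -2.057   -0.6858    0.6858
  Equil     0.01956     2.747    0.8969
  solve Keq expr → x = 0.6858; check Q = 4.3610e+04
Then change container volume by factor 1.5 (V_new/V_old).
Step 2:
                  A         J         M
  Initial   0.01304     1.831    0.5979
  Change    0.00649  0.002163 -0.002163
  Equil     0.01953     1.834    0.5958
  solve Keq expr → x = -0.002163; check Q = 4.3610e+04
Then change container volume by factor 2 (V_new/V_old).
Step 3:
                  A         J         M
  Initial  0.009766    0.9168    0.2979
  Change   0.009672  0.003224 -0.003224
  Equil     0.01944      0.92    0.2947
  solve Keq expr → x = -0.003224; check Q = 4.3610e+04

Q₀ = 0.006863; Q < K (proceeds forward)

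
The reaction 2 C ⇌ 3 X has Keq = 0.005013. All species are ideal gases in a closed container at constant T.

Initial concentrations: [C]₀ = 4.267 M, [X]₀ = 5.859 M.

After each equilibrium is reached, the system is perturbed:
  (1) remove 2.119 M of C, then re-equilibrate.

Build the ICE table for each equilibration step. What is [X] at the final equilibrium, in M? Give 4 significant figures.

[X]_eq = 0.5455 M

Q₀ = 11.05 vs Keq = 0.005013 ⇒ Q>K, reverse
Step 1:
                   C          X
  init         4.267      5.859
  Δ             3.46      -5.19
  eq           7.727     0.6689
  solve Keq expr → x = -1.73; check Q = 0.005013
Then remove 2.119 M of C.
Step 2:
                   C          X
  init         5.608     0.6689
  Δ          0.08228    -0.1234
  eq            5.69     0.5455
  solve Keq expr → x = -0.04114; check Q = 0.005013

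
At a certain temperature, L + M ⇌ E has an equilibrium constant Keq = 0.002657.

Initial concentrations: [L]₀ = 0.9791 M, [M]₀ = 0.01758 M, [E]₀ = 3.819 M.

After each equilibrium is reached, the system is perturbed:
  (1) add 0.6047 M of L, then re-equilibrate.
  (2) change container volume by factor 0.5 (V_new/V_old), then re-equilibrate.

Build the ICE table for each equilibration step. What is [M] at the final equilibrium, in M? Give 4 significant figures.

Q₀ = 221.9 vs Keq = 0.002657 ⇒ Q>K, reverse
Step 1:
                  L         M         E
  I          0.9791   0.01758     3.819
  C           3.771     3.771    -3.771
  E            4.75     3.789   0.04782
  solve Keq expr → x = -3.771; check Q = 0.002657
Then add 0.6047 M of L.
Step 2:
                  L         M         E
  I           5.355     3.789   0.04782
  C       -0.005943 -0.005943  0.005943
  E           5.349     3.783   0.05376
  solve Keq expr → x = 0.005943; check Q = 0.002657
Then change container volume by factor 0.5 (V_new/V_old).
Step 3:
                  L         M         E
  I            10.7     7.566    0.1075
  C         -0.1026   -0.1026    0.1026
  E            10.6     7.463    0.2101
  solve Keq expr → x = 0.1026; check Q = 0.002657

[M]_eq = 7.463 M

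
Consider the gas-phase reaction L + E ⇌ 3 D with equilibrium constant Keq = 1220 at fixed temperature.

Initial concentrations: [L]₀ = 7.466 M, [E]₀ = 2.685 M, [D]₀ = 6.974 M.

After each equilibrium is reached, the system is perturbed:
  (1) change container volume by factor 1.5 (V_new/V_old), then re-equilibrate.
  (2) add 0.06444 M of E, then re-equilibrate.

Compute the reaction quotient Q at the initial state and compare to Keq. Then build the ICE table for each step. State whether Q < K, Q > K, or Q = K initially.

Q₀ = 16.92; Q < K (proceeds forward)

Q₀ = 16.92 vs Keq = 1220 ⇒ Q<K, forward
Step 1:
                    L           E           D
  init          7.466       2.685       6.974
  Δ            -2.271      -2.271       6.814
  eq            5.195      0.4136       13.79
  solve Keq expr → x = 2.271; check Q = 1220
Then change container volume by factor 1.5 (V_new/V_old).
Step 2:
                    L           E           D
  init          3.463      0.2757       9.192
  Δ          -0.07397    -0.07397      0.2219
  eq            3.389      0.2018       9.414
  solve Keq expr → x = 0.07397; check Q = 1220
Then add 0.06444 M of E.
Step 3:
                    L           E           D
  init          3.389      0.2662       9.414
  Δ          -0.05116    -0.05116      0.1535
  eq            3.338      0.2151       9.567
  solve Keq expr → x = 0.05116; check Q = 1220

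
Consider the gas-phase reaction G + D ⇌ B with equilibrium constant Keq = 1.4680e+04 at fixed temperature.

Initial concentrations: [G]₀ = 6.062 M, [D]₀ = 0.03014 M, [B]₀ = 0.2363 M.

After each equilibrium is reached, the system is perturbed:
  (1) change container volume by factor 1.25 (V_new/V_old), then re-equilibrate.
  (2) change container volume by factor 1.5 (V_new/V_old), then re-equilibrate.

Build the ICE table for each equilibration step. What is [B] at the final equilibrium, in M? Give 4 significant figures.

[B]_eq = 0.1421 M

Q₀ = 1.293 vs Keq = 1.4680e+04 ⇒ Q<K, forward
Step 1:
                  G         D         B
  Initial     6.062   0.03014    0.2363
  Change   -0.03014  -0.03014   0.03014
  Equil       6.032 3.0090e-06    0.2664
  solve Keq expr → x = 0.03014; check Q = 1.4680e+04
Then change container volume by factor 1.25 (V_new/V_old).
Step 2:
                  G         D         B
  Initial     4.825 2.4072e-06    0.2131
  Change  6.0178e-07 6.0178e-07 -6.0178e-07
  Equil       4.825 3.0090e-06    0.2131
  solve Keq expr → x = -6.0178e-07; check Q = 1.4680e+04
Then change container volume by factor 1.5 (V_new/V_old).
Step 3:
                  G         D         B
  Initial     3.217 2.0060e-06    0.1421
  Change  1.0030e-06 1.0030e-06 -1.0030e-06
  Equil       3.217 3.0089e-06    0.1421
  solve Keq expr → x = -1.0030e-06; check Q = 1.4680e+04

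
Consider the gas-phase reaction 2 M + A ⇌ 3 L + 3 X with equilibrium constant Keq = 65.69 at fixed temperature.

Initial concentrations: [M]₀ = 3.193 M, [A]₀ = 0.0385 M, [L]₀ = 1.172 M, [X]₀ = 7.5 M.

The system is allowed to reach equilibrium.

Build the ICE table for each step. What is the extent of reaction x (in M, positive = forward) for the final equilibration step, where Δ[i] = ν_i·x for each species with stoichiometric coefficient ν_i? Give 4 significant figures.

x = -0.1432 M

Q₀ = 1730 vs Keq = 65.69 ⇒ Q>K, reverse
Step 1:
                  M         A         L         X
  I           3.193    0.0385     1.172       7.5
  C          0.2865    0.1432   -0.4297   -0.4297
  E           3.479    0.1817    0.7423      7.07
  solve Keq expr → x = -0.1432; check Q = 65.69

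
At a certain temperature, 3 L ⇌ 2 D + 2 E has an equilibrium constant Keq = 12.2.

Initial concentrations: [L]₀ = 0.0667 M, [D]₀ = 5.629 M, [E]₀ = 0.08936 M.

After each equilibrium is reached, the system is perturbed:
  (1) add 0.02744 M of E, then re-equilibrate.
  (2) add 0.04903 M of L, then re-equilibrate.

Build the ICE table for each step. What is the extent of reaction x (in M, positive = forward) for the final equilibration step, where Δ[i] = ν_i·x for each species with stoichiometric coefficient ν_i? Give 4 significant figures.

x = 0.00618 M

Q₀ = 852.7 vs Keq = 12.2 ⇒ Q>K, reverse
Step 1:
                   L          D          E
  init        0.0667      5.629    0.08936
  Δ           0.0808   -0.05387   -0.05387
  eq          0.1475      5.575    0.03549
  solve Keq expr → x = -0.02693; check Q = 12.2
Then add 0.02744 M of E.
Step 2:
                   L          D          E
  init        0.1475      5.575    0.06293
  Δ          0.02617   -0.01745   -0.01745
  eq          0.1737      5.558    0.04549
  solve Keq expr → x = -0.008723; check Q = 12.2
Then add 0.04903 M of L.
Step 3:
                   L          D          E
  init        0.2227      5.558    0.04549
  Δ         -0.01854    0.01236    0.01236
  eq          0.2042       5.57    0.05785
  solve Keq expr → x = 0.00618; check Q = 12.2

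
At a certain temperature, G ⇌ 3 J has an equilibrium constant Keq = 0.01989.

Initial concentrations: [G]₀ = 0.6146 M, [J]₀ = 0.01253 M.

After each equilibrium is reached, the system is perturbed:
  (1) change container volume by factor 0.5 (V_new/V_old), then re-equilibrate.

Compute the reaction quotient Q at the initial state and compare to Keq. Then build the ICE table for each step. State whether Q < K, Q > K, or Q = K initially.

Q₀ = 3.2008e-06 vs Keq = 0.01989 ⇒ Q<K, forward
Step 1:
                    G           J
  Initial      0.6146     0.01253
  Change      -0.0696      0.2088
  Equil         0.545      0.2213
  solve Keq expr → x = 0.0696; check Q = 0.01989
Then change container volume by factor 0.5 (V_new/V_old).
Step 2:
                    G           J
  Initial        1.09      0.4426
  Change      0.05311     -0.1593
  Equil         1.143      0.2833
  solve Keq expr → x = -0.05311; check Q = 0.01989

Q₀ = 3.2008e-06; Q < K (proceeds forward)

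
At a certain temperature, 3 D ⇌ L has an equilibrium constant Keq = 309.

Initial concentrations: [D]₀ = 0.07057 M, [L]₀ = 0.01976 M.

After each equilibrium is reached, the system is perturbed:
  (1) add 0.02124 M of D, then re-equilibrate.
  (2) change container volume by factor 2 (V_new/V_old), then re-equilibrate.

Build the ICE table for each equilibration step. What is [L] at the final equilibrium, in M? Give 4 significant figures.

[L]_eq = 0.01345 M

Q₀ = 56.22 vs Keq = 309 ⇒ Q<K, forward
Step 1:
                    D           L
  I           0.07057     0.01976
  C          -0.02551    0.008504
  E           0.04506     0.02826
  solve Keq expr → x = 0.008504; check Q = 309
Then add 0.02124 M of D.
Step 2:
                    D           L
  I            0.0663     0.02826
  C          -0.01822    0.006073
  E           0.04808     0.03434
  solve Keq expr → x = 0.006073; check Q = 309
Then change container volume by factor 2 (V_new/V_old).
Step 3:
                    D           L
  I           0.02404     0.01717
  C           0.01114   -0.003714
  E           0.03518     0.01345
  solve Keq expr → x = -0.003714; check Q = 309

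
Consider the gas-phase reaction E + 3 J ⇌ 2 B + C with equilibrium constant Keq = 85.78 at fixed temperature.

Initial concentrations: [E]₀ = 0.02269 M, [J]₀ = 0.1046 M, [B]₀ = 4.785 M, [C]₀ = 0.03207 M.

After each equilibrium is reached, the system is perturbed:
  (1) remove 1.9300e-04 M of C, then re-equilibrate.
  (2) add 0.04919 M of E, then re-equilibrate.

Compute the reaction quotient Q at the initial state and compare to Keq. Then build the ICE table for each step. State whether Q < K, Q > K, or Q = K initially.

Q₀ = 2.8277e+04; Q > K (proceeds reverse)

Q₀ = 2.8277e+04 vs Keq = 85.78 ⇒ Q>K, reverse
Step 1:
                   E          J          B          C
  I          0.02269     0.1046      4.785    0.03207
  C          0.03053    0.09158   -0.06105   -0.03053
  E          0.05322     0.1962      4.724   0.001544
  solve Keq expr → x = -0.03053; check Q = 85.78
Then remove 1.9300e-04 M of C.
Step 2:
                   E          J          B          C
  I          0.05322     0.1962      4.724   0.001351
  C       -1.7534e-04 -5.2601e-04 3.5067e-04 1.7534e-04
  E          0.05304     0.1957      4.724   0.001527
  solve Keq expr → x = 1.7534e-04; check Q = 85.78
Then add 0.04919 M of E.
Step 3:
                   E          J          B          C
  I           0.1022     0.1957      4.724   0.001527
  C        -0.001218  -0.003654   0.002436   0.001218
  E            0.101      0.192      4.727   0.002745
  solve Keq expr → x = 0.001218; check Q = 85.78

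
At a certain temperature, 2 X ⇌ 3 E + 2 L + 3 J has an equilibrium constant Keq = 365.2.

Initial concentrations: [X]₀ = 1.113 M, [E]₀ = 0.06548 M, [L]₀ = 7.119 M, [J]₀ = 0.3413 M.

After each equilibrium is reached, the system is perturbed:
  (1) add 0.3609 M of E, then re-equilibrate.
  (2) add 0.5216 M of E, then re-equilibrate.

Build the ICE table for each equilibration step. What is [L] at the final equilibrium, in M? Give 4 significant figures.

Q₀ = 4.5665e-04 vs Keq = 365.2 ⇒ Q<K, forward
Step 1:
                  X         E         L         J
  I           1.113   0.06548     7.119    0.3413
  C         -0.5948    0.8922    0.5948    0.8922
  E          0.5182    0.9577     7.714     1.233
  solve Keq expr → x = 0.2974; check Q = 365.2
Then add 0.3609 M of E.
Step 2:
                  X         E         L         J
  I          0.5182     1.319     7.714     1.233
  C         0.08509   -0.1276  -0.08509   -0.1276
  E          0.6033     1.191     7.629     1.106
  solve Keq expr → x = -0.04255; check Q = 365.2
Then add 0.5216 M of E.
Step 3:
                  X         E         L         J
  I          0.6033     1.713     7.629     1.106
  C          0.1041   -0.1562   -0.1041   -0.1562
  E          0.7074     1.556     7.525    0.9496
  solve Keq expr → x = -0.05207; check Q = 365.2

[L]_eq = 7.525 M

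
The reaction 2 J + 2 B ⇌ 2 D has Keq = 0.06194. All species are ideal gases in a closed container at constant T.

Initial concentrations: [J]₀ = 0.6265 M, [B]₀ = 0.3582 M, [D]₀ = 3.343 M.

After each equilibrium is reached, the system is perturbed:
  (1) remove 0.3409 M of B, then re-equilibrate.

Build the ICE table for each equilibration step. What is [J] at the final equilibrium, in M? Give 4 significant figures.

[J]_eq = 2.638 M

Q₀ = 221.9 vs Keq = 0.06194 ⇒ Q>K, reverse
Step 1:
                    J           B           D
  Initial      0.6265      0.3582       3.343
  Change        1.911       1.911      -1.911
  Equil         2.537       2.269       1.432
  solve Keq expr → x = -0.9553; check Q = 0.06194
Then remove 0.3409 M of B.
Step 2:
                    J           B           D
  Initial       2.537       1.928       1.432
  Change       0.1008      0.1008     -0.1008
  Equil         2.638       2.029       1.332
  solve Keq expr → x = -0.05038; check Q = 0.06194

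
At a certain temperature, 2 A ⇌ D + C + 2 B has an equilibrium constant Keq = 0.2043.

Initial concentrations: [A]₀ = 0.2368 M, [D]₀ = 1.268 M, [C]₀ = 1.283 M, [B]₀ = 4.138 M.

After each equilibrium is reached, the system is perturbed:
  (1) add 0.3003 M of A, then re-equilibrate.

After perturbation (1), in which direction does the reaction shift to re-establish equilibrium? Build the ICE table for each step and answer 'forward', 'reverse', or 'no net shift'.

Q₀ = 496.8 vs Keq = 0.2043 ⇒ Q>K, reverse
Step 1:
                    A           D           C           B
  Initial      0.2368       1.268       1.283       4.138
  Change        1.779     -0.8893     -0.8893      -1.779
  Equil         2.015      0.3787      0.3937       2.359
  solve Keq expr → x = -0.8893; check Q = 0.2043
Then add 0.3003 M of A.
Step 2:
                    A           D           C           B
  Initial       2.316      0.3787      0.3937       2.359
  Change     -0.06618     0.03309     0.03309     0.06618
  Equil          2.25      0.4118      0.4268       2.426
  solve Keq expr → x = 0.03309; check Q = 0.2043

Direction: forward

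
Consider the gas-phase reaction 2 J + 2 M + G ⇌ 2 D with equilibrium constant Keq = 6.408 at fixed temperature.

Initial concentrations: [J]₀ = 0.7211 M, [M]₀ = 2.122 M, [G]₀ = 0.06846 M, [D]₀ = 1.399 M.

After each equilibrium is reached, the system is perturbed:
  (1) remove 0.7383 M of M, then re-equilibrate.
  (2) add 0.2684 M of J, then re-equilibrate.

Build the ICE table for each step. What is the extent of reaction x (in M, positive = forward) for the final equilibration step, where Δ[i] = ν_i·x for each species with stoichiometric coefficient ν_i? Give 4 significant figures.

x = 0.03097 M

Q₀ = 12.21 vs Keq = 6.408 ⇒ Q>K, reverse
Step 1:
                  J         M         G         D
  Initial    0.7211     2.122   0.06846     1.399
  Change    0.05782   0.05782   0.02891  -0.05782
  Equil      0.7789      2.18   0.09737     1.341
  solve Keq expr → x = -0.02891; check Q = 6.408
Then remove 0.7383 M of M.
Step 2:
                  J         M         G         D
  Initial    0.7789     1.442   0.09737     1.341
  Change    0.08639   0.08639    0.0432  -0.08639
  Equil      0.8653     1.528    0.1406     1.255
  solve Keq expr → x = -0.0432; check Q = 6.408
Then add 0.2684 M of J.
Step 3:
                  J         M         G         D
  Initial     1.134     1.528    0.1406     1.255
  Change   -0.06193  -0.06193  -0.03097   0.06193
  Equil       1.072     1.466    0.1096     1.317
  solve Keq expr → x = 0.03097; check Q = 6.408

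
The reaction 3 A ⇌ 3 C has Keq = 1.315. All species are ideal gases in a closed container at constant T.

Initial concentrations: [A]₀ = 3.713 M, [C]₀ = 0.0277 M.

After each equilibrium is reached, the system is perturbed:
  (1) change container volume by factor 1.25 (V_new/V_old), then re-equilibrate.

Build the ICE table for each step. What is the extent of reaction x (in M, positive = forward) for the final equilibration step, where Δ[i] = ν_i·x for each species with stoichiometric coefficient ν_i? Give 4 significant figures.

Q₀ = 4.1521e-07 vs Keq = 1.315 ⇒ Q<K, forward
Step 1:
                    A           C
  I             3.713      0.0277
  C            -1.928       1.928
  E             1.785       1.956
  solve Keq expr → x = 0.6427; check Q = 1.315
Then change container volume by factor 1.25 (V_new/V_old).
Step 2:
                    A           C
  I             1.428       1.565
  C                 0           0
  E             1.428       1.565
  solve Keq expr → x = 0; check Q = 1.315

x = 0 M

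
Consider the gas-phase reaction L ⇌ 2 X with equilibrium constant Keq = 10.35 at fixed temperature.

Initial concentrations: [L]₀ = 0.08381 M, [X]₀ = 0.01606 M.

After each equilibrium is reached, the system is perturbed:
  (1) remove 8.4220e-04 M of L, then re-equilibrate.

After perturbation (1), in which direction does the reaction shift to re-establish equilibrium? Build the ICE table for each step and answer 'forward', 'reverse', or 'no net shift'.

Direction: reverse

Q₀ = 0.003077 vs Keq = 10.35 ⇒ Q<K, forward
Step 1:
                  L         X
  init      0.08381   0.01606
  Δ        -0.08076    0.1615
  eq       0.003047    0.1776
  solve Keq expr → x = 0.08076; check Q = 10.35
Then remove 8.4220e-04 M of L.
Step 2:
                  L         X
  init     0.002205    0.1776
  Δ       7.8833e-04 -0.001577
  eq       0.002993     0.176
  solve Keq expr → x = -7.8833e-04; check Q = 10.35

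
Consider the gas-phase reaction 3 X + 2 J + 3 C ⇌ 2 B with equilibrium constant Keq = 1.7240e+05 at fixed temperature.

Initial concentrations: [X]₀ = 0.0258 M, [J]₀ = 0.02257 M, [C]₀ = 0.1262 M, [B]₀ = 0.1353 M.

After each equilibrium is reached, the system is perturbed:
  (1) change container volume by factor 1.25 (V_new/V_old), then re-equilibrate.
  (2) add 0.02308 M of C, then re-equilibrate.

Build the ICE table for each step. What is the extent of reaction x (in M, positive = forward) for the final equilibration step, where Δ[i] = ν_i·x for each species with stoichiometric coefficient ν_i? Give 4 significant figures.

x = 0.001377 M

Q₀ = 1.0411e+09 vs Keq = 1.7240e+05 ⇒ Q>K, reverse
Step 1:
                   X          J          C          B
  Initial     0.0258    0.02257     0.1262     0.1353
  Change     0.07449    0.04966    0.07449   -0.04966
  Equil       0.1003    0.07223     0.2007    0.08564
  solve Keq expr → x = -0.02483; check Q = 1.7240e+05
Then change container volume by factor 1.25 (V_new/V_old).
Step 2:
                   X          J          C          B
  Initial    0.08023    0.05778     0.1606    0.06851
  Change     0.01414    0.00943    0.01414   -0.00943
  Equil      0.09438    0.06721     0.1747    0.05908
  solve Keq expr → x = -0.004715; check Q = 1.7240e+05
Then add 0.02308 M of C.
Step 3:
                   X          J          C          B
  Initial    0.09438    0.06721     0.1978    0.05908
  Change    -0.00413  -0.002753   -0.00413   0.002753
  Equil      0.09025    0.06446     0.1936    0.06184
  solve Keq expr → x = 0.001377; check Q = 1.7240e+05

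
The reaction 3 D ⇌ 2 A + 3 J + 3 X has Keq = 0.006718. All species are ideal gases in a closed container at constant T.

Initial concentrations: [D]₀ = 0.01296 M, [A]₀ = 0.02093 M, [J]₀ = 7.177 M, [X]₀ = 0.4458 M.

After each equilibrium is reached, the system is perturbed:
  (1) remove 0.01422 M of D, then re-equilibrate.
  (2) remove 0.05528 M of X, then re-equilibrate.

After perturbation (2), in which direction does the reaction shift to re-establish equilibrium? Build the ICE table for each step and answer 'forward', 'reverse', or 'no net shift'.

Direction: forward

Q₀ = 6591 vs Keq = 0.006718 ⇒ Q>K, reverse
Step 1:
                    D           A           J           X
  init        0.01296     0.02093       7.177      0.4458
  Δ           0.03117    -0.02078    -0.03117    -0.03117
  eq          0.04413  1.4900e-04       7.146      0.4146
  solve Keq expr → x = -0.01039; check Q = 0.006718
Then remove 0.01422 M of D.
Step 2:
                    D           A           J           X
  init        0.02991  1.4900e-04       7.146      0.4146
  Δ        9.8123e-05 -6.5416e-05 -9.8123e-05 -9.8123e-05
  eq          0.03001  8.3581e-05       7.146      0.4145
  solve Keq expr → x = -3.2708e-05; check Q = 0.006718
Then remove 0.05528 M of X.
Step 3:
                    D           A           J           X
  init        0.03001  8.3581e-05       7.146      0.3593
  Δ       -2.9772e-05  1.9848e-05  2.9772e-05  2.9772e-05
  eq          0.02998  1.0343e-04       7.146      0.3593
  solve Keq expr → x = 9.9240e-06; check Q = 0.006718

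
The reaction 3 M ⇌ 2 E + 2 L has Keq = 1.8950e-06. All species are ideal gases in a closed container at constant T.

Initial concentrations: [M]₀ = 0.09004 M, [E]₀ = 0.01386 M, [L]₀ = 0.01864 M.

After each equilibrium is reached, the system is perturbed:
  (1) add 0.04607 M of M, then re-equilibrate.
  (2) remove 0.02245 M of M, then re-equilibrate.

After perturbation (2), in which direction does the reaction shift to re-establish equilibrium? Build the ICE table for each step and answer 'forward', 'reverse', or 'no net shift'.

Direction: reverse

Q₀ = 9.1435e-05 vs Keq = 1.8950e-06 ⇒ Q>K, reverse
Step 1:
                    M           E           L
  init        0.09004     0.01386     0.01864
  Δ            0.0136   -0.009064   -0.009064
  eq           0.1036    0.004796    0.009576
  solve Keq expr → x = -0.004532; check Q = 1.8950e-06
Then add 0.04607 M of M.
Step 2:
                    M           E           L
  init         0.1497    0.004796    0.009576
  Δ         -0.002899    0.001932    0.001932
  eq           0.1468    0.006728     0.01151
  solve Keq expr → x = 9.6617e-04; check Q = 1.8950e-06
Then remove 0.02245 M of M.
Step 3:
                    M           E           L
  init         0.1244    0.006728     0.01151
  Δ          0.001391 -9.2716e-04 -9.2716e-04
  eq           0.1257    0.005801     0.01058
  solve Keq expr → x = -4.6358e-04; check Q = 1.8950e-06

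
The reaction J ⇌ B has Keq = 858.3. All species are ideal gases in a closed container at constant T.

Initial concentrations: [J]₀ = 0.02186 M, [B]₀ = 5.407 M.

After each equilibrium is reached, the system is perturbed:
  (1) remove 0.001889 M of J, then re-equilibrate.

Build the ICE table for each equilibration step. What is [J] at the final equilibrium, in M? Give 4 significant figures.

Q₀ = 247.3 vs Keq = 858.3 ⇒ Q<K, forward
Step 1:
                  J         B
  Initial   0.02186     5.407
  Change   -0.01554   0.01554
  Equil    0.006318     5.423
  solve Keq expr → x = 0.01554; check Q = 858.3
Then remove 0.001889 M of J.
Step 2:
                  J         B
  Initial  0.004429     5.423
  Change   0.001887 -0.001887
  Equil    0.006316     5.421
  solve Keq expr → x = -0.001887; check Q = 858.3

[J]_eq = 0.006316 M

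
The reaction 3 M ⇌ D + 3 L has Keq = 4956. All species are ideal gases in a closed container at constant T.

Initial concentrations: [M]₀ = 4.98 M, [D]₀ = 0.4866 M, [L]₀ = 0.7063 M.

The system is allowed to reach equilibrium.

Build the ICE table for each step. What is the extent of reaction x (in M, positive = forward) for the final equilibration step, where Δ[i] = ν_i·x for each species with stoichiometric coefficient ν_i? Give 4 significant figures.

x = 1.529 M

Q₀ = 0.001388 vs Keq = 4956 ⇒ Q<K, forward
Step 1:
                   M          D          L
  Initial       4.98     0.4866     0.7063
  Change      -4.588      1.529      4.588
  Equil       0.3923      2.016      5.294
  solve Keq expr → x = 1.529; check Q = 4956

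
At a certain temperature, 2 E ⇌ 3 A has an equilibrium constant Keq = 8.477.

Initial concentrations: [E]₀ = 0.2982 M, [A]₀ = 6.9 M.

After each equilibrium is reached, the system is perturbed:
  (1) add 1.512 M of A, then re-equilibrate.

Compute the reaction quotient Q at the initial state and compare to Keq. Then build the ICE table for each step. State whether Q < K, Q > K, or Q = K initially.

Q₀ = 3694 vs Keq = 8.477 ⇒ Q>K, reverse
Step 1:
                   E          A
  Initial     0.2982        6.9
  Change       2.139     -3.208
  Equil        2.437      3.692
  solve Keq expr → x = -1.069; check Q = 8.477
Then add 1.512 M of A.
Step 2:
                   E          A
  Initial      2.437      5.204
  Change      0.6116    -0.9175
  Equil        3.048      4.287
  solve Keq expr → x = -0.3058; check Q = 8.477

Q₀ = 3694; Q > K (proceeds reverse)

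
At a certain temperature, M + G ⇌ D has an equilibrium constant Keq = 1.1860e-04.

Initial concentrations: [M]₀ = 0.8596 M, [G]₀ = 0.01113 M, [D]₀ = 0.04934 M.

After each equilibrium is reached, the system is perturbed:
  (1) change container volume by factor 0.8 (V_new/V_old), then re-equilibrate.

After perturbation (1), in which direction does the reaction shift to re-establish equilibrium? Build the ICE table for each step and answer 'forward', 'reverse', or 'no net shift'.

Direction: forward

Q₀ = 5.157 vs Keq = 1.1860e-04 ⇒ Q>K, reverse
Step 1:
                    M           G           D
  I            0.8596     0.01113     0.04934
  C           0.04933     0.04933    -0.04933
  E            0.9089     0.06046  6.5179e-06
  solve Keq expr → x = -0.04933; check Q = 1.1860e-04
Then change container volume by factor 0.8 (V_new/V_old).
Step 2:
                    M           G           D
  I             1.136     0.07558  8.1474e-06
  C       -2.0366e-06 -2.0366e-06  2.0366e-06
  E             1.136     0.07558  1.0184e-05
  solve Keq expr → x = 2.0366e-06; check Q = 1.1860e-04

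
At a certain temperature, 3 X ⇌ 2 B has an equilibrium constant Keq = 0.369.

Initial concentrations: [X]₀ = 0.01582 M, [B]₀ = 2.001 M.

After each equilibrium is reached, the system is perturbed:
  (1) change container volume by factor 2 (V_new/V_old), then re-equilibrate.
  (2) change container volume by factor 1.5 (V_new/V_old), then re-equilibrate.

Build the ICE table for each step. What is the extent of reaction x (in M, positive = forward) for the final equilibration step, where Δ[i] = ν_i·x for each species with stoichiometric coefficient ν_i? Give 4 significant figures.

x = -0.01371 M

Q₀ = 1.0113e+06 vs Keq = 0.369 ⇒ Q>K, reverse
Step 1:
                  X         B
  init      0.01582     2.001
  Δ           1.425   -0.9502
  eq          1.441     1.051
  solve Keq expr → x = -0.4751; check Q = 0.369
Then change container volume by factor 2 (V_new/V_old).
Step 2:
                  X         B
  init       0.7205    0.5254
  Δ          0.1049  -0.06991
  eq         0.8254    0.4555
  solve Keq expr → x = -0.03495; check Q = 0.369
Then change container volume by factor 1.5 (V_new/V_old).
Step 3:
                  X         B
  init       0.5503    0.3037
  Δ         0.04112  -0.02742
  eq         0.5914    0.2763
  solve Keq expr → x = -0.01371; check Q = 0.369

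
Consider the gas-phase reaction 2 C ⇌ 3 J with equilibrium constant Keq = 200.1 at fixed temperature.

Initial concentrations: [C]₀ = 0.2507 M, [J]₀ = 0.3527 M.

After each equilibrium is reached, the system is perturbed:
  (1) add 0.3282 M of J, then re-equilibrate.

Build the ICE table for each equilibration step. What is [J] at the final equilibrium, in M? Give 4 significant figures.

[J]_eq = 0.9576 M

Q₀ = 0.6981 vs Keq = 200.1 ⇒ Q<K, forward
Step 1:
                    C           J
  I            0.2507      0.3527
  C           -0.2119      0.3178
  E           0.03882      0.6705
  solve Keq expr → x = 0.1059; check Q = 200.1
Then add 0.3282 M of J.
Step 2:
                    C           J
  I           0.03882      0.9987
  C           0.02743    -0.04114
  E           0.06624      0.9576
  solve Keq expr → x = -0.01371; check Q = 200.1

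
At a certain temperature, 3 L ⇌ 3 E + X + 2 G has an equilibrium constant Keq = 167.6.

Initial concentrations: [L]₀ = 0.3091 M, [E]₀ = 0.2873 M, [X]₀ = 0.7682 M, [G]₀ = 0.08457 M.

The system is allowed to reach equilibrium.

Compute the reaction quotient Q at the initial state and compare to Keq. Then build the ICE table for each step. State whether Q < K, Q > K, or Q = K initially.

Q₀ = 0.004412 vs Keq = 167.6 ⇒ Q<K, forward
Step 1:
                    L           E           X           G
  Initial      0.3091      0.2873      0.7682     0.08457
  Change      -0.2696      0.2696     0.08986      0.1797
  Equil       0.03953      0.5569      0.8581      0.2643
  solve Keq expr → x = 0.08986; check Q = 167.6

Q₀ = 0.004412; Q < K (proceeds forward)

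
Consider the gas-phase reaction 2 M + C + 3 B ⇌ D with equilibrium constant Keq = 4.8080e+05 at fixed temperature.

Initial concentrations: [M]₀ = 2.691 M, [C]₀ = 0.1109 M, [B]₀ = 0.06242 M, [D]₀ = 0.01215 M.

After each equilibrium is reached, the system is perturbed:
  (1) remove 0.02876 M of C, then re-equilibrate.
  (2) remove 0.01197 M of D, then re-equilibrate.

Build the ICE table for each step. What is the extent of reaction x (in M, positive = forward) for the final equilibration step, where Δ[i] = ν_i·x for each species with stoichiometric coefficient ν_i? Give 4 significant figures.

x = 2.5285e-04 M

Q₀ = 62.21 vs Keq = 4.8080e+05 ⇒ Q<K, forward
Step 1:
                  M         C         B         D
  I           2.691    0.1109   0.06242   0.01215
  C        -0.03851  -0.01925  -0.05776   0.01925
  E           2.652   0.09165  0.004661    0.0314
  solve Keq expr → x = 0.01925; check Q = 4.8080e+05
Then remove 0.02876 M of C.
Step 2:
                  M         C         B         D
  I           2.652   0.06289  0.004661    0.0314
  C       4.0398e-04 2.0199e-04 6.0597e-04 -2.0199e-04
  E           2.653   0.06309  0.005267    0.0312
  solve Keq expr → x = -2.0199e-04; check Q = 4.8080e+05
Then remove 0.01197 M of D.
Step 3:
                  M         C         B         D
  I           2.653   0.06309  0.005267   0.01923
  C       -5.0569e-04 -2.5285e-04 -7.5854e-04 2.5285e-04
  E           2.652   0.06284  0.004509   0.01948
  solve Keq expr → x = 2.5285e-04; check Q = 4.8080e+05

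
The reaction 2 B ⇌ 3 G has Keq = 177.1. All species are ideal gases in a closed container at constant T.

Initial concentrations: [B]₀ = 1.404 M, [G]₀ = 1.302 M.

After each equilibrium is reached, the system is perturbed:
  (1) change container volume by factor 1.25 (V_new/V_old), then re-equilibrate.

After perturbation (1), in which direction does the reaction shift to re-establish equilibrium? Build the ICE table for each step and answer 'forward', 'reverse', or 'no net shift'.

Q₀ = 1.12 vs Keq = 177.1 ⇒ Q<K, forward
Step 1:
                    B           G
  init          1.404       1.302
  Δ             -1.04        1.56
  eq           0.3639       2.862
  solve Keq expr → x = 0.5201; check Q = 177.1
Then change container volume by factor 1.25 (V_new/V_old).
Step 2:
                    B           G
  init         0.2911        2.29
  Δ          -0.02445     0.03668
  eq           0.2666       2.326
  solve Keq expr → x = 0.01223; check Q = 177.1

Direction: forward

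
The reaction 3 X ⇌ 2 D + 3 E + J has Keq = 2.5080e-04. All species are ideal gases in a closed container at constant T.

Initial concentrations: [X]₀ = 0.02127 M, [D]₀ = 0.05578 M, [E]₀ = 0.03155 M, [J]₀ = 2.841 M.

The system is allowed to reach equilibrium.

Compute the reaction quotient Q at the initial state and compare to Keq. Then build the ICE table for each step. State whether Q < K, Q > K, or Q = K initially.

Q₀ = 0.02885 vs Keq = 2.5080e-04 ⇒ Q>K, reverse
Step 1:
                   X          D          E          J
  Initial    0.02127    0.05578    0.03155      2.841
  Change     0.01764   -0.01176   -0.01764  -0.005881
  Equil      0.03891    0.04402    0.01391      2.835
  solve Keq expr → x = -0.005881; check Q = 2.5080e-04

Q₀ = 0.02885; Q > K (proceeds reverse)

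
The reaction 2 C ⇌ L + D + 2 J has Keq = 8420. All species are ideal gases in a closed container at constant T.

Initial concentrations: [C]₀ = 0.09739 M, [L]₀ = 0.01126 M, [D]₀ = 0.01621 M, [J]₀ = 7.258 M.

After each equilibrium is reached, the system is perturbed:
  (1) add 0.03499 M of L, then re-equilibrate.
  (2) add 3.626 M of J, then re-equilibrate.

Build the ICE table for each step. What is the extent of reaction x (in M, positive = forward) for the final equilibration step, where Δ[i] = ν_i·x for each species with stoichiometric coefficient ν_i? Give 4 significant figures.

Q₀ = 1.014 vs Keq = 8420 ⇒ Q<K, forward
Step 1:
                    C           L           D           J
  Initial     0.09739     0.01126     0.01621       7.258
  Change     -0.09259     0.04629     0.04629     0.09259
  Equil      0.004805     0.05755      0.0625       7.351
  solve Keq expr → x = 0.04629; check Q = 8420
Then add 0.03499 M of L.
Step 2:
                    C           L           D           J
  Initial    0.004805     0.09254      0.0625       7.351
  Change     0.001236 -6.1819e-04 -6.1819e-04   -0.001236
  Equil      0.006041     0.09192     0.06188       7.349
  solve Keq expr → x = -6.1819e-04; check Q = 8420
Then add 3.626 M of J.
Step 3:
                    C           L           D           J
  Initial    0.006041     0.09192     0.06188       10.98
  Change     0.002807   -0.001403   -0.001403   -0.002807
  Equil      0.008848     0.09052     0.06048       10.97
  solve Keq expr → x = -0.001403; check Q = 8420

x = -0.001403 M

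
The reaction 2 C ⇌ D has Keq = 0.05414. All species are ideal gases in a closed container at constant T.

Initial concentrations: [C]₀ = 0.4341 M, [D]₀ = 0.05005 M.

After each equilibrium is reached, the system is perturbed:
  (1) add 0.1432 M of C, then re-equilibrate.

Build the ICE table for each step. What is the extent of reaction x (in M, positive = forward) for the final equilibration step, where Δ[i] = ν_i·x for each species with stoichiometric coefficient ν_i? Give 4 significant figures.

x = 0.007869 M

Q₀ = 0.2656 vs Keq = 0.05414 ⇒ Q>K, reverse
Step 1:
                  C         D
  init       0.4341   0.05005
  Δ         0.07233  -0.03616
  eq         0.5064   0.01389
  solve Keq expr → x = -0.03616; check Q = 0.05414
Then add 0.1432 M of C.
Step 2:
                  C         D
  init       0.6496   0.01389
  Δ        -0.01574  0.007869
  eq         0.6339   0.02175
  solve Keq expr → x = 0.007869; check Q = 0.05414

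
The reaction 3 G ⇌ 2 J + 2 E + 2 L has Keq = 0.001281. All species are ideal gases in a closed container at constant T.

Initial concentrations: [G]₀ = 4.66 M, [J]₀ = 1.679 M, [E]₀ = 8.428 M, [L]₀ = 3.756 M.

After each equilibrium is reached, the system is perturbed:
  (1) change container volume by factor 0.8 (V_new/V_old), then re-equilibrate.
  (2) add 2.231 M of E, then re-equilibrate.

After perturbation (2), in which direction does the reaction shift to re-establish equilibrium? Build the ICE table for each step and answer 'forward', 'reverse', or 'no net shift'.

Direction: reverse

Q₀ = 27.92 vs Keq = 0.001281 ⇒ Q>K, reverse
Step 1:
                  G         J         E         L
  Initial      4.66     1.679     8.428     3.756
  Change      2.448    -1.632    -1.632    -1.632
  Equil       7.108   0.04699     6.796     2.124
  solve Keq expr → x = -0.816; check Q = 0.001281
Then change container volume by factor 0.8 (V_new/V_old).
Step 2:
                  G         J         E         L
  Initial     8.885   0.05874     8.495     2.655
  Change    0.02429   -0.0162   -0.0162   -0.0162
  Equil       8.909   0.04254     8.479     2.639
  solve Keq expr → x = -0.008098; check Q = 0.001281
Then add 2.231 M of E.
Step 3:
                  G         J         E         L
  Initial     8.909   0.04254     10.71     2.639
  Change    0.01297  -0.00865  -0.00865  -0.00865
  Equil       8.922   0.03389      10.7      2.63
  solve Keq expr → x = -0.004325; check Q = 0.001281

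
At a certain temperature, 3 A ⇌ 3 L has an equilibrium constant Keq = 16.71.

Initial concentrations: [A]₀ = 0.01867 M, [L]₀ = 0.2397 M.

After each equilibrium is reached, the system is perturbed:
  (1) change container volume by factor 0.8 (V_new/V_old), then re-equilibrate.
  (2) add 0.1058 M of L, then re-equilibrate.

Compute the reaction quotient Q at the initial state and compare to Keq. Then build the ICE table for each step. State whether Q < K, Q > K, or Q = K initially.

Q₀ = 2116; Q > K (proceeds reverse)

Q₀ = 2116 vs Keq = 16.71 ⇒ Q>K, reverse
Step 1:
                  A         L
  Initial   0.01867    0.2397
  Change    0.05398  -0.05398
  Equil     0.07265    0.1857
  solve Keq expr → x = -0.01799; check Q = 16.71
Then change container volume by factor 0.8 (V_new/V_old).
Step 2:
                  A         L
  Initial   0.09081    0.2322
  Change          0         0
  Equil     0.09081    0.2322
  solve Keq expr → x = 0; check Q = 16.71
Then add 0.1058 M of L.
Step 3:
                  A         L
  Initial   0.09081     0.338
  Change    0.02975  -0.02975
  Equil      0.1206    0.3082
  solve Keq expr → x = -0.009916; check Q = 16.71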